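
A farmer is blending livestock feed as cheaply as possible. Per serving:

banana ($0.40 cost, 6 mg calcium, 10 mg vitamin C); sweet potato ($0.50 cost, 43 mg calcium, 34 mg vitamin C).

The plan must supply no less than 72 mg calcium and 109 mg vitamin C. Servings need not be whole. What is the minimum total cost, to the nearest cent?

$1.60

banana only: max(72/6, 109/10) = 12 servings → $4.80.
sweet potato only: max(72/43, 109/34) = 3.206 servings → $1.60.
banana + sweet potato with both tight: 9.907 servings and 0.292 servings → $4.11.
Cheapest feasible corner: $1.60.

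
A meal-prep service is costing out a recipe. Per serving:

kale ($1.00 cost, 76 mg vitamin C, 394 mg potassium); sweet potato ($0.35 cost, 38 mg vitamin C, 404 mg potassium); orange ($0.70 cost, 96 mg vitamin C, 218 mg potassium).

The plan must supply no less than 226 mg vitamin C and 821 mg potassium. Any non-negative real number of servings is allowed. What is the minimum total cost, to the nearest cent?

$1.72

This is a tiny linear program; its minimum lies at a vertex of the feasible set. List the vertices and price them.
kale only: max(226/76, 821/394) = 2.974 servings → $2.97.
sweet potato only: max(226/38, 821/404) = 5.947 servings → $2.08.
orange only: max(226/96, 821/218) = 3.766 servings → $2.64.
kale + sweet potato with both targets exact would need a negative amount; discard.
kale + orange with both tight: 1.39 servings and 1.254 servings → $2.27.
sweet potato + orange with both tight: 0.9688 servings and 1.971 servings → $1.72.
The minimum over all feasible corners is $1.72.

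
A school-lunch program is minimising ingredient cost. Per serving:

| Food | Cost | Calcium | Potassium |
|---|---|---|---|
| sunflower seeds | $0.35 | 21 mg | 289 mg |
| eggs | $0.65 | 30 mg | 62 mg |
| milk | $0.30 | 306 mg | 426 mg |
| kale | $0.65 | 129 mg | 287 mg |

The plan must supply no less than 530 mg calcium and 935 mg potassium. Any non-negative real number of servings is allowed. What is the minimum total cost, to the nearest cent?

A basic optimal solution has at most two foods positive. Try each food alone and each pair with both targets met exactly.
sunflower seeds only: max(530/21, 935/289) = 25.24 servings → $8.83.
eggs only: max(530/30, 935/62) = 17.67 servings → $11.48.
milk only: max(530/306, 935/426) = 2.195 servings → $0.66.
kale only: max(530/129, 935/287) = 4.109 servings → $2.67.
sunflower seeds + eggs with both targets exact would need a negative amount; discard.
sunflower seeds + milk with both tight: 0.759 servings and 1.68 servings → $0.77.
sunflower seeds + kale: the both-tight solution has a negative serving — not a feasible corner.
eggs + milk with both tight: 9.743 servings and 0.7768 servings → $6.57.
eggs + kale with both targets exact would need a negative amount; discard.
milk + kale with both tight: 0.9582 servings and 1.836 servings → $1.48.
The minimum over all feasible corners is $0.66.

$0.66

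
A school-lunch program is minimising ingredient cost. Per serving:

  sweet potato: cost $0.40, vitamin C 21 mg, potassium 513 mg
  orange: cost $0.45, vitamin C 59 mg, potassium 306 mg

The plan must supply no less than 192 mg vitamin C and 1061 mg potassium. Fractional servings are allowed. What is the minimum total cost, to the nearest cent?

This is a tiny linear program; its minimum lies at a vertex of the feasible set. List the vertices and price them.
sweet potato only: max(192/21, 1061/513) = 9.143 servings → $3.66.
orange only: max(192/59, 1061/306) = 3.467 servings → $1.56.
sweet potato + orange with both tight: 0.1614 servings and 3.197 servings → $1.50.
Cheapest feasible corner: $1.50.

$1.50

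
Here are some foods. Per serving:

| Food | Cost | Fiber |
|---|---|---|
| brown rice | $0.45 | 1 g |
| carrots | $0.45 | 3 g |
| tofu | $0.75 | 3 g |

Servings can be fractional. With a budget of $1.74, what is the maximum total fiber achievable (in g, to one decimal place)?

11.6 g

Fiber per dollar: carrots 6.667, tofu 4, brown rice 2.222.
With no serving limits, spend the whole cost allowance on carrots: $1.74 / $0.45 × 3 g = 11.6 g.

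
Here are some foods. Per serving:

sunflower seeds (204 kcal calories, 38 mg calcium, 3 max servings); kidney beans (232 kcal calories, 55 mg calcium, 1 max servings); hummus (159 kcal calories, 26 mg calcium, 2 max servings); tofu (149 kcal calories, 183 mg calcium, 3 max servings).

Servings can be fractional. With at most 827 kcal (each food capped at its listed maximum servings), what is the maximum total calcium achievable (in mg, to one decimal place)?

Calcium per kcal: tofu 1.228, kidney beans 0.2371, sunflower seeds 0.1863, hummus 0.1635.
Take 3 servings of tofu: uses 447 kcal, +549.0 mg calcium (running total 549.0 mg).
Take 1 serving of kidney beans: uses 232 kcal, +55.0 mg calcium (running total 604.0 mg).
Take 0.7255 servings of sunflower seeds: uses 148 kcal, +27.6 mg calcium (running total 631.6 mg).
Greedy by best ratio exhausts the calories allowance optimally: 631.6 mg.

631.6 mg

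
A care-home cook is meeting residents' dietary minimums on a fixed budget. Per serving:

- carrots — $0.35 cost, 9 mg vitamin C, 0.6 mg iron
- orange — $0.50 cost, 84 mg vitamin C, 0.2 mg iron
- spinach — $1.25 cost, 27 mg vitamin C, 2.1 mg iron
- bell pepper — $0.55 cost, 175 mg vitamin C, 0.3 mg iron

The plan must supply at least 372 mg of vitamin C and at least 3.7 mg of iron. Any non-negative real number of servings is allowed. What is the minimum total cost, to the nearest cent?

$2.85

For a min-cost LP with two ≥-constraints, a basic feasible solution has at most two positive variables.
carrots only: max(372/9, 3.7/0.6) = 41.33 servings → $14.47.
orange only: max(372/84, 3.7/0.2) = 18.5 servings → $9.25.
spinach only: max(372/27, 3.7/2.1) = 13.78 servings → $17.22.
bell pepper only: max(372/175, 3.7/0.3) = 12.33 servings → $6.78.
carrots + orange with both tight: 4.864 servings and 3.907 servings → $3.66.
carrots + spinach with both targets exact would need a negative amount; discard.
carrots + bell pepper with both tight: 5.239 servings and 1.856 servings → $2.85.
orange + spinach with both tight: 3.984 servings and 1.382 servings → $3.72.
orange + bell pepper: intersection lies outside the first quadrant.
spinach + bell pepper with both tight: 1.491 servings and 1.896 servings → $2.91.
The minimum over all feasible corners is $2.85.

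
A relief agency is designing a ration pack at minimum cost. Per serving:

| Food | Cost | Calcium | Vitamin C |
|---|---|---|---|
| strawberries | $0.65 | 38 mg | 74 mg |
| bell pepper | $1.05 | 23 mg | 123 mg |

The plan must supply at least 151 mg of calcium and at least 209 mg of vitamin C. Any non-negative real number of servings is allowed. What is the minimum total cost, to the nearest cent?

Compare the cost at each extreme point of the feasible region.
strawberries only: max(151/38, 209/74) = 3.974 servings → $2.58.
bell pepper only: max(151/23, 209/123) = 6.565 servings → $6.89.
strawberries + bell pepper with both targets exact would need a negative amount; discard.
The minimum over all feasible corners is $2.58.

$2.58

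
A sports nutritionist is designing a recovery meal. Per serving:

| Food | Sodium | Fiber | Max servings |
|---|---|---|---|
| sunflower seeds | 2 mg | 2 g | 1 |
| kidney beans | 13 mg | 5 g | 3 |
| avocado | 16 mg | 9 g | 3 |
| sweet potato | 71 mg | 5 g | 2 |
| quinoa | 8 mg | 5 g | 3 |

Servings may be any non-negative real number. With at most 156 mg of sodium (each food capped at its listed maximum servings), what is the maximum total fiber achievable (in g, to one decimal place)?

Fiber per mg sodium: sunflower seeds 1, quinoa 0.625, avocado 0.5625, kidney beans 0.3846, sweet potato 0.07042.
Take 1 serving of sunflower seeds: uses 2 mg sodium, +2.0 g fiber (running total 2.0 g).
Take 3 servings of quinoa: uses 24 mg sodium, +15.0 g fiber (running total 17.0 g).
Take 3 servings of avocado: uses 48 mg sodium, +27.0 g fiber (running total 44.0 g).
Take 3 servings of kidney beans: uses 39 mg sodium, +15.0 g fiber (running total 59.0 g).
Take 0.6056 servings of sweet potato: uses 43 mg sodium, +3.0 g fiber (running total 62.0 g).
Greedy by best ratio exhausts the sodium allowance optimally: 62.0 g.

62.0 g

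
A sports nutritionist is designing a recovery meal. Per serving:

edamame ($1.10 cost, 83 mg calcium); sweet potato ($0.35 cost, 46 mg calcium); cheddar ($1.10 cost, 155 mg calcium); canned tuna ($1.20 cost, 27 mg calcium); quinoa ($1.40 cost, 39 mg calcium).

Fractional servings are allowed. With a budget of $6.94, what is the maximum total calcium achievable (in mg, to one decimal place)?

Calcium per dollar: cheddar 140.9, sweet potato 131.4, edamame 75.45, quinoa 27.86, canned tuna 22.5.
With no serving limits, spend the whole cost allowance on cheddar: $6.94 / $1.10 × 155 mg = 977.9 mg.

977.9 mg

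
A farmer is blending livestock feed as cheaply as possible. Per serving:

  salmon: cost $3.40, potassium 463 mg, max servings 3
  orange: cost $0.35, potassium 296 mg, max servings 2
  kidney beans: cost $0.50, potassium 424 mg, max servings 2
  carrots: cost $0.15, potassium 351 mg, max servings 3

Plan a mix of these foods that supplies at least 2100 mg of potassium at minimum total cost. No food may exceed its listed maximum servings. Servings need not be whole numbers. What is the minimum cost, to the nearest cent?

Cost per mg of potassium: carrots $0.0004, kidney beans $0.0012, orange $0.0012, salmon $0.0073.
Take 3 servings of carrots: +1053.0 mg potassium for $0.45 (total $0.45, still need 1047.0 mg).
Take 2 servings of kidney beans: +848.0 mg potassium for $1.00 (total $1.45, still need 199.0 mg).
Take 0.6723 servings of orange: +199.0 mg potassium for $0.24 (total $1.69, still need 0.0 mg).
Filling from the cheapest source first is optimal under one linear minimum: $1.69.

$1.69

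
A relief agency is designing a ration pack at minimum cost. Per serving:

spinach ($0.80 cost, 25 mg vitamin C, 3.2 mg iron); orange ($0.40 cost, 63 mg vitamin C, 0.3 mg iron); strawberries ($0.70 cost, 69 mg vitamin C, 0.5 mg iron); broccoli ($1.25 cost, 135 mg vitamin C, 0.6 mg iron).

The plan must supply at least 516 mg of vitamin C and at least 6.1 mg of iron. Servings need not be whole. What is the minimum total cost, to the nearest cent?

For a min-cost LP with two ≥-constraints, a basic feasible solution has at most two positive variables.
spinach only: max(516/25, 6.1/3.2) = 20.64 servings → $16.51.
orange only: max(516/63, 6.1/0.3) = 20.33 servings → $8.13.
strawberries only: max(516/69, 6.1/0.5) = 12.2 servings → $8.54.
broccoli only: max(516/135, 6.1/0.6) = 10.17 servings → $12.71.
spinach + orange with both tight: 1.182 servings and 7.721 servings → $4.03.
spinach + strawberries with both tight: 0.782 servings and 7.195 servings → $5.66.
spinach + broccoli with both tight: 1.232 servings and 3.594 servings → $5.48.
orange + strawberries: the both-tight solution has a negative serving — not a feasible corner.
orange + broccoli: intersection lies outside the first quadrant.
strawberries + broccoli: intersection lies outside the first quadrant.
So the least-cost plan costs $4.03.

$4.03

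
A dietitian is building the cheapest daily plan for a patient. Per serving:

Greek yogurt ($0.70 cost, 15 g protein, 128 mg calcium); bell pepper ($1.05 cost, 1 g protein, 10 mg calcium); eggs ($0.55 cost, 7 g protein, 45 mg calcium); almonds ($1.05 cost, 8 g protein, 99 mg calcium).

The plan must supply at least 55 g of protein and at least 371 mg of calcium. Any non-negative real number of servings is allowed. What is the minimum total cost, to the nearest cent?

$2.57

Check every corner: each single food scaled to meet both minima, and each pair solved so both constraints bind.
Greek yogurt only: max(55/15, 371/128) = 3.667 servings → $2.57.
bell pepper only: max(55/1, 371/10) = 55 servings → $57.75.
eggs only: max(55/7, 371/45) = 8.244 servings → $4.53.
almonds only: max(55/8, 371/99) = 6.875 servings → $7.22.
Greek yogurt + bell pepper with both targets exact would need a negative amount; discard.
Greek yogurt + eggs with both tight: 0.552 servings and 6.674 servings → $4.06.
Greek yogurt + almonds: the both-tight solution has a negative serving — not a feasible corner.
bell pepper + eggs with both tight: 4.88 servings and 7.16 servings → $9.06.
bell pepper + almonds: intersection lies outside the first quadrant.
eggs + almonds with both tight: 7.438 servings and 0.3664 servings → $4.48.
So the least-cost plan costs $2.57.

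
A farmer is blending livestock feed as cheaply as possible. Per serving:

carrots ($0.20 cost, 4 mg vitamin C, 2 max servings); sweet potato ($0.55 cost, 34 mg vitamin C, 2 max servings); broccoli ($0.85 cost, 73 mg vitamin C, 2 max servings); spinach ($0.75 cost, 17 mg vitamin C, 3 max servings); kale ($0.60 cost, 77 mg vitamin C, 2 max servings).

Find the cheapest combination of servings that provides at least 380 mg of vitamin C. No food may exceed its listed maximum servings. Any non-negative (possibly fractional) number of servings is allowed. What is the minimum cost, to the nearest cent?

$4.53

Cost per mg of vitamin C: kale $0.0078, broccoli $0.0116, sweet potato $0.0162, spinach $0.0441, carrots $0.0500.
Take 2 servings of kale: +154.0 mg vitamin C for $1.20 (total $1.20, still need 226.0 mg).
Take 2 servings of broccoli: +146.0 mg vitamin C for $1.70 (total $2.90, still need 80.0 mg).
Take 2 servings of sweet potato: +68.0 mg vitamin C for $1.10 (total $4.00, still need 12.0 mg).
Take 0.7059 servings of spinach: +12.0 mg vitamin C for $0.53 (total $4.53, still need 0.0 mg).
Filling from the cheapest source first is optimal under one linear minimum: $4.53.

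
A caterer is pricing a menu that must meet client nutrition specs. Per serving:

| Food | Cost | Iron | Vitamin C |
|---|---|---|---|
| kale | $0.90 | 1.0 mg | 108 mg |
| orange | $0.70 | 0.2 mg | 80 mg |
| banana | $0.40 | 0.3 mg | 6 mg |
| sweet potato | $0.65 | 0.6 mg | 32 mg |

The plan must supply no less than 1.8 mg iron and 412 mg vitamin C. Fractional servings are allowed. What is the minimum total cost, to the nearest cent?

$3.43

An LP optimum is at a vertex; with two nutrient constraints at most two foods are used. Check each candidate.
kale only: max(1.8/1.0, 412/108) = 3.815 servings → $3.43.
orange only: max(1.8/0.2, 412/80) = 9 servings → $6.30.
banana only: max(1.8/0.3, 412/6) = 68.67 servings → $27.47.
sweet potato only: max(1.8/0.6, 412/32) = 12.88 servings → $8.37.
kale + orange with both tight: 1.055 servings and 3.726 servings → $3.56.
kale + banana: intersection lies outside the first quadrant.
kale + sweet potato: the both-tight solution has a negative serving — not a feasible corner.
orange + banana with both tight: 4.947 servings and 2.702 servings → $4.54.
orange + sweet potato with both tight: 4.558 servings and 1.481 servings → $4.15.
banana + sweet potato with both targets exact would need a negative amount; discard.
The minimum over all feasible corners is $3.43.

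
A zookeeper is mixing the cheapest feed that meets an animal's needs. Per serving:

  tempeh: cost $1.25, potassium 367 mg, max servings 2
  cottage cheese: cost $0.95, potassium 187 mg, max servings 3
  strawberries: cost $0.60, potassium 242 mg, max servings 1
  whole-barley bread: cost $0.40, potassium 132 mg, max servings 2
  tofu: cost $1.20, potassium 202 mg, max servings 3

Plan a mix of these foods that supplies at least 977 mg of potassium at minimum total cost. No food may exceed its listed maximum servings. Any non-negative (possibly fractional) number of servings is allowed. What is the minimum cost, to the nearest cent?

$3.00

Cost per mg of potassium: strawberries $0.0025, whole-barley bread $0.0030, tempeh $0.0034, cottage cheese $0.0051, tofu $0.0059.
Take 1 serving of strawberries: +242.0 mg potassium for $0.60 (total $0.60, still need 735.0 mg).
Take 2 servings of whole-barley bread: +264.0 mg potassium for $0.80 (total $1.40, still need 471.0 mg).
Take 1.283 servings of tempeh: +471.0 mg potassium for $1.60 (total $3.00, still need 0.0 mg).
Greedy by cheapest-per-mg is optimal for a single linear constraint, so the minimum cost is $3.00.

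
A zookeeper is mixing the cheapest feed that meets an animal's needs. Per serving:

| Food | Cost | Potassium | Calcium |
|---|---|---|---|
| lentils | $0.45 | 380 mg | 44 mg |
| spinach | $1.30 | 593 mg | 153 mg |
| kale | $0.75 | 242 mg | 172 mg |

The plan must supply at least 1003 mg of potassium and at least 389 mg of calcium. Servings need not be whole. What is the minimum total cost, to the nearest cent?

lentils only: max(1003/380, 389/44) = 8.841 servings → $3.98.
spinach only: max(1003/593, 389/153) = 2.542 servings → $3.31.
kale only: max(1003/242, 389/172) = 4.145 servings → $3.11.
lentils + spinach: the both-tight solution has a negative serving — not a feasible corner.
lentils + kale with both tight: 1.433 servings and 1.895 servings → $2.07.
spinach + kale with both tight: 1.206 servings and 1.189 servings → $2.46.
So the least-cost plan costs $2.07.

$2.07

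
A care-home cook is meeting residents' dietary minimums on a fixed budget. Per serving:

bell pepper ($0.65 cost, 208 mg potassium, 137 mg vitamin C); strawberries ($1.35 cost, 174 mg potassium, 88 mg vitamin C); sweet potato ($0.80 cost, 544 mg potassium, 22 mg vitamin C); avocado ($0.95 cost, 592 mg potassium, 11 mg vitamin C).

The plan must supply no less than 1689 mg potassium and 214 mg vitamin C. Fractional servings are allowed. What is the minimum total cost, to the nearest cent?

$2.87

A basic optimal solution has at most two foods positive. Try each food alone and each pair with both targets met exactly.
bell pepper only: max(1689/208, 214/137) = 8.12 servings → $5.28.
strawberries only: max(1689/174, 214/88) = 9.707 servings → $13.10.
sweet potato only: max(1689/544, 214/22) = 9.727 servings → $7.78.
avocado only: max(1689/592, 214/11) = 19.45 servings → $18.48.
bell pepper + strawberries with both targets exact would need a negative amount; discard.
bell pepper + sweet potato with both tight: 1.133 servings and 2.672 servings → $2.87.
bell pepper + avocado with both tight: 1.372 servings and 2.371 servings → $3.14.
strawberries + sweet potato with both tight: 1.8 servings and 2.529 servings → $4.45.
strawberries + avocado with both tight: 2.154 servings and 2.22 servings → $5.02.
sweet potato + avocado: the both-tight solution has a negative serving — not a feasible corner.
The minimum over all feasible corners is $2.87.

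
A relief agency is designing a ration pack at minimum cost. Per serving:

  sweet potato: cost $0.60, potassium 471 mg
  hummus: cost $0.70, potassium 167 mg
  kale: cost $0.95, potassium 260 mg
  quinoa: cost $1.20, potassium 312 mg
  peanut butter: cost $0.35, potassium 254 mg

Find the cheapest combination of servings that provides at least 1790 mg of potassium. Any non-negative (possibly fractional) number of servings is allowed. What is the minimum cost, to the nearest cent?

Cost per mg of potassium: sweet potato $0.0013, peanut butter $0.0014, kale $0.0037, quinoa $0.0038, hummus $0.0042.
With no serving limits, use only sweet potato: 1790 mg / 471 mg = 3.8 servings × $0.60 = $2.28.

$2.28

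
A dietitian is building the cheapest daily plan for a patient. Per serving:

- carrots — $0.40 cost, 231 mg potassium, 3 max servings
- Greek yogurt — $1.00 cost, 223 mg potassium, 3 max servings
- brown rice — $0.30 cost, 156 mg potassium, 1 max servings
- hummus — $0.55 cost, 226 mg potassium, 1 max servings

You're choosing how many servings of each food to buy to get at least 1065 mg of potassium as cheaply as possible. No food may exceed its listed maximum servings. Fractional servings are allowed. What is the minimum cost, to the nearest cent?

$2.03

Cost per mg of potassium: carrots $0.0017, brown rice $0.0019, hummus $0.0024, Greek yogurt $0.0045.
Take 3 servings of carrots: +693.0 mg potassium for $1.20 (total $1.20, still need 372.0 mg).
Take 1 serving of brown rice: +156.0 mg potassium for $0.30 (total $1.50, still need 216.0 mg).
Take 0.9558 servings of hummus: +216.0 mg potassium for $0.53 (total $2.03, still need 0.0 mg).
Filling from the cheapest source first is optimal under one linear minimum: $2.03.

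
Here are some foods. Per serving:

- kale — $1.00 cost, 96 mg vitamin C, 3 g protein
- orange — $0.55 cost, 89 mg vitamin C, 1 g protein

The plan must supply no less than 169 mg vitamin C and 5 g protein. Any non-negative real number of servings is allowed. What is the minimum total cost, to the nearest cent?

$1.70

A basic optimal solution has at most two foods positive. Try each food alone and each pair with both targets met exactly.
kale only: max(169/96, 5/3) = 1.76 servings → $1.76.
orange only: max(169/89, 5/1) = 5 servings → $2.75.
kale + orange with both tight: 1.614 servings and 0.1579 servings → $1.70.
Cheapest feasible corner: $1.70.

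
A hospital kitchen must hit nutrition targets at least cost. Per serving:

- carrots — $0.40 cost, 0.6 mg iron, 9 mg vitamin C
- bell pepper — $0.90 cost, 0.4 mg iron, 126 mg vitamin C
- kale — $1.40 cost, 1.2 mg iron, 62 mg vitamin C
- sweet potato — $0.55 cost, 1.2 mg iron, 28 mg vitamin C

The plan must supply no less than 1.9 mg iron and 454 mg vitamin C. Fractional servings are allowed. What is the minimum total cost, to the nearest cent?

This is a tiny linear program; its minimum lies at a vertex of the feasible set. List the vertices and price them.
carrots only: max(1.9/0.6, 454/9) = 50.44 servings → $20.18.
bell pepper only: max(1.9/0.4, 454/126) = 4.75 servings → $4.28.
kale only: max(1.9/1.2, 454/62) = 7.323 servings → $10.25.
sweet potato only: max(1.9/1.2, 454/28) = 16.21 servings → $8.92.
carrots + bell pepper with both tight: 0.8028 servings and 3.546 servings → $3.51.
carrots + kale: intersection lies outside the first quadrant.
carrots + sweet potato: the both-tight solution has a negative serving — not a feasible corner.
bell pepper + kale with both tight: 3.378 servings and 0.4573 servings → $3.68.
bell pepper + sweet potato with both tight: 3.511 servings and 0.4129 servings → $3.39.
kale + sweet potato with both targets exact would need a negative amount; discard.
So the least-cost plan costs $3.39.

$3.39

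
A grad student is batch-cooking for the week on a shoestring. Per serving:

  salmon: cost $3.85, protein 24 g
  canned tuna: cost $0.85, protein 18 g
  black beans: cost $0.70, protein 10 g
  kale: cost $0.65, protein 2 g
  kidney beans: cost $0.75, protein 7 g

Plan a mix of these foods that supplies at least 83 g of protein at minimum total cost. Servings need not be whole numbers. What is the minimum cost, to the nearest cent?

Cost per g of protein: canned tuna $0.0472, black beans $0.0700, kidney beans $0.1071, salmon $0.1604, kale $0.3250.
With no serving limits, use only canned tuna: 83 g / 18 g = 4.611 servings × $0.85 = $3.92.

$3.92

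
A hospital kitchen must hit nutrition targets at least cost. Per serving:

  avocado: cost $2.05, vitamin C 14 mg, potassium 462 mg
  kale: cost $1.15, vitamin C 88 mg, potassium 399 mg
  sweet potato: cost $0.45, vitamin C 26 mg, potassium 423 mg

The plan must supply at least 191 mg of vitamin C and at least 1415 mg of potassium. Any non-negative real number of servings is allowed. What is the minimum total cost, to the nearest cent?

$2.69

The cheapest plan sits at a corner of the feasible region — with two constraints it uses at most two foods.
avocado only: max(191/14, 1415/462) = 13.64 servings → $27.97.
kale only: max(191/88, 1415/399) = 3.546 servings → $4.08.
sweet potato only: max(191/26, 1415/423) = 7.346 servings → $3.31.
avocado + kale with both tight: 1.378 servings and 1.951 servings → $5.07.
avocado + sweet potato: the both-tight solution has a negative serving — not a feasible corner.
kale + sweet potato with both tight: 1.639 servings and 1.799 servings → $2.69.
The minimum over all feasible corners is $2.69.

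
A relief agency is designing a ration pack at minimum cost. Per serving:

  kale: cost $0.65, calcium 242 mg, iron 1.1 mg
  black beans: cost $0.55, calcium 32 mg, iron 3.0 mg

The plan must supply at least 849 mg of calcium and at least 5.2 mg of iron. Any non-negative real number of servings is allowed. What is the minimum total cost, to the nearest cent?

The cheapest plan sits at a corner of the feasible region — with two constraints it uses at most two foods.
kale only: max(849/242, 5.2/1.1) = 4.727 servings → $3.07.
black beans only: max(849/32, 5.2/3.0) = 26.53 servings → $14.59.
kale + black beans with both tight: 3.446 servings and 0.4697 servings → $2.50.
The minimum over all feasible corners is $2.50.

$2.50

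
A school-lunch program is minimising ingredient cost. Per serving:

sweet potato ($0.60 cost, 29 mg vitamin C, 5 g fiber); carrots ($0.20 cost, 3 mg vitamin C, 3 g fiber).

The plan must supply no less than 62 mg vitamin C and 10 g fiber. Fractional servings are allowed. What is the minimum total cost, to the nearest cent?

An LP optimum is at a vertex; with two nutrient constraints at most two foods are used. Check each candidate.
sweet potato only: max(62/29, 10/5) = 2.138 servings → $1.28.
carrots only: max(62/3, 10/3) = 20.67 servings → $4.13.
sweet potato + carrots: intersection lies outside the first quadrant.
So the least-cost plan costs $1.28.

$1.28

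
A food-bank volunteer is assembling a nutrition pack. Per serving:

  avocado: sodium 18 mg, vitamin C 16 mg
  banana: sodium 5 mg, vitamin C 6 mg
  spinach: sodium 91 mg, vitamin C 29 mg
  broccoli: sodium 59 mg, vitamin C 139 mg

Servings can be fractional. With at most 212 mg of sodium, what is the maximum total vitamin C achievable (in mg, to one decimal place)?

Vitamin C per mg sodium: broccoli 2.356, banana 1.2, avocado 0.8889, spinach 0.3187.
With no serving limits, spend the whole sodium allowance on broccoli: 212 mg / 59 mg × 139 mg = 499.5 mg.

499.5 mg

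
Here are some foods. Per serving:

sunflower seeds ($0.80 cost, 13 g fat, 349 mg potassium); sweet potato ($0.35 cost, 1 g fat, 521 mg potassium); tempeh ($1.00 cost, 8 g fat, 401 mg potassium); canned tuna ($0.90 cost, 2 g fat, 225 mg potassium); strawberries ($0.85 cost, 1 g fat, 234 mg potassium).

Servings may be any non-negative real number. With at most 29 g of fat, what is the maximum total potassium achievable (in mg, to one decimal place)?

Potassium per g fat: sweet potato 521, strawberries 234, canned tuna 112.5, tempeh 50.12, sunflower seeds 26.85.
With no serving limits, spend the whole fat allowance on sweet potato: 29 g / 1 g × 521 mg = 15109.0 mg.

15109.0 mg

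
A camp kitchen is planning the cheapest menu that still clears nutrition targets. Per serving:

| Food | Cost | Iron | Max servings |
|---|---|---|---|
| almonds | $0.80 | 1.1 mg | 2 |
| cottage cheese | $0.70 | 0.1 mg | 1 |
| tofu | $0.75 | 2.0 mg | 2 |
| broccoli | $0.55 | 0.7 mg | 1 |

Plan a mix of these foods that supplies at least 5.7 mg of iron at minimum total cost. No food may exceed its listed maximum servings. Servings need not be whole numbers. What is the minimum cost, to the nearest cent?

Cost per mg of iron: tofu $0.3750, almonds $0.7273, broccoli $0.7857, cottage cheese $7.0000.
Take 2 servings of tofu: +4.0 mg iron for $1.50 (total $1.50, still need 1.7 mg).
Take 1.545 servings of almonds: +1.7 mg iron for $1.24 (total $2.74, still need 0.0 mg).
Filling from the cheapest source first is optimal under one linear minimum: $2.74.

$2.74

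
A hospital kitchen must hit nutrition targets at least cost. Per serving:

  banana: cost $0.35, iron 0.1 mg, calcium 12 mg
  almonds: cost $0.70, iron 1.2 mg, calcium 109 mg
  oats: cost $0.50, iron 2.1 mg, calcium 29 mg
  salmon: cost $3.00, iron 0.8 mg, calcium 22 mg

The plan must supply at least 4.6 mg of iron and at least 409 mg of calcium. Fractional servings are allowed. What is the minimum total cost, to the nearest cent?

$2.64

A basic optimal solution has at most two foods positive. Try each food alone and each pair with both targets met exactly.
banana only: max(4.6/0.1, 409/12) = 46 servings → $16.10.
almonds only: max(4.6/1.2, 409/109) = 3.833 servings → $2.68.
oats only: max(4.6/2.1, 409/29) = 14.1 servings → $7.05.
salmon only: max(4.6/0.8, 409/22) = 18.59 servings → $55.77.
banana + almonds with both targets exact would need a negative amount; discard.
banana + oats with both tight: 32.53 servings and 0.6413 servings → $11.71.
banana + salmon with both tight: 30.54 servings and 1.932 servings → $16.49.
almonds + oats with both tight: 3.738 servings and 0.05461 servings → $2.64.
almonds + salmon with both tight: 3.717 servings and 0.1743 servings → $3.12.
oats + salmon: intersection lies outside the first quadrant.
The minimum over all feasible corners is $2.64.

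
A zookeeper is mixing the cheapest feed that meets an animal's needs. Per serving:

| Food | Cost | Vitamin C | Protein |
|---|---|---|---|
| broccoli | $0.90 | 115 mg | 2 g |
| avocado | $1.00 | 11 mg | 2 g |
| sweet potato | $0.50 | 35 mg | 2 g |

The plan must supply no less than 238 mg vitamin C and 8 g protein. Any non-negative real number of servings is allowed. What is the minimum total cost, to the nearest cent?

$2.49

Check every corner: each single food scaled to meet both minima, and each pair solved so both constraints bind.
broccoli only: max(238/115, 8/2) = 4 servings → $3.60.
avocado only: max(238/11, 8/2) = 21.64 servings → $21.64.
sweet potato only: max(238/35, 8/2) = 6.8 servings → $3.40.
broccoli + avocado with both tight: 1.865 servings and 2.135 servings → $3.81.
broccoli + sweet potato with both tight: 1.225 servings and 2.775 servings → $2.49.
avocado + sweet potato: the both-tight solution has a negative serving — not a feasible corner.
Cheapest feasible corner: $2.49.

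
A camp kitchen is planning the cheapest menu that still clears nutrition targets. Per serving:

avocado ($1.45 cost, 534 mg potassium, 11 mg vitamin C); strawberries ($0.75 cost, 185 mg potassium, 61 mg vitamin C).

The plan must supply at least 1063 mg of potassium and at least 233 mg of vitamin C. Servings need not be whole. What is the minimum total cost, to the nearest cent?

$3.80

Two binding constraints pin down two serving amounts, so the optimal mix uses at most two foods. The candidates are each food alone (scaled to the tighter of potassium/vitamin C) and each pair with both constraints tight.
avocado only: max(1063/534, 233/11) = 21.18 servings → $30.71.
strawberries only: max(1063/185, 233/61) = 5.746 servings → $4.31.
avocado + strawberries with both tight: 0.7118 servings and 3.691 servings → $3.80.
The minimum over all feasible corners is $3.80.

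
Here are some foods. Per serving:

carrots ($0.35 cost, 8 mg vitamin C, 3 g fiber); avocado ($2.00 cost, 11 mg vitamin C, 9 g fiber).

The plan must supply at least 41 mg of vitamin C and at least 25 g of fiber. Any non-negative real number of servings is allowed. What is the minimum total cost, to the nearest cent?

For a min-cost LP with two ≥-constraints, a basic feasible solution has at most two positive variables.
carrots only: max(41/8, 25/3) = 8.333 servings → $2.92.
avocado only: max(41/11, 25/9) = 3.727 servings → $7.45.
carrots + avocado with both tight: 2.41 servings and 1.974 servings → $4.79.
The minimum over all feasible corners is $2.92.

$2.92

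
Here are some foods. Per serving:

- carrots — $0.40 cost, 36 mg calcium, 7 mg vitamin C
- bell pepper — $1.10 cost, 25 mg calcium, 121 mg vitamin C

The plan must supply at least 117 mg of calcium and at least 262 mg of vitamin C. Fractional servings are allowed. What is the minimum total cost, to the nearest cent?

carrots only: max(117/36, 262/7) = 37.43 servings → $14.97.
bell pepper only: max(117/25, 262/121) = 4.68 servings → $5.15.
carrots + bell pepper with both tight: 1.819 servings and 2.06 servings → $2.99.
Cheapest feasible corner: $2.99.

$2.99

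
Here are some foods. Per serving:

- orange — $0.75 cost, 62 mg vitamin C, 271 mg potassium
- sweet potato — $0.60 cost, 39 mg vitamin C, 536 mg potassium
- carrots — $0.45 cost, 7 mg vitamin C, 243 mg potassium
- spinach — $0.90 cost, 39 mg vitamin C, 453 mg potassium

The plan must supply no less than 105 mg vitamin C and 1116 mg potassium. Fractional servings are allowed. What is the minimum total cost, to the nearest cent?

$1.50

Two binding constraints pin down two serving amounts, so the optimal mix uses at most two foods. The candidates are each food alone (scaled to the tighter of vitamin C/potassium) and each pair with both constraints tight.
orange only: max(105/62, 1116/271) = 4.118 servings → $3.09.
sweet potato only: max(105/39, 1116/536) = 2.692 servings → $1.62.
carrots only: max(105/7, 1116/243) = 15 servings → $6.75.
spinach only: max(105/39, 1116/453) = 2.692 servings → $2.42.
orange + sweet potato with both tight: 0.5629 servings and 1.798 servings → $1.50.
orange + carrots with both tight: 1.344 servings and 3.093 servings → $2.40.
orange + spinach with both tight: 0.2307 servings and 2.326 servings → $2.27.
sweet potato + carrots: the both-tight solution has a negative serving — not a feasible corner.
sweet potato + spinach: intersection lies outside the first quadrant.
carrots + spinach with both targets exact would need a negative amount; discard.
The minimum over all feasible corners is $1.50.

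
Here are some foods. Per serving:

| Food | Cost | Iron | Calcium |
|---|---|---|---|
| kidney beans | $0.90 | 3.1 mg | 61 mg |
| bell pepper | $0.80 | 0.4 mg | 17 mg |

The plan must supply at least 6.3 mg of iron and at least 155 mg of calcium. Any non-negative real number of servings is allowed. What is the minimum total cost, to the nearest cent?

$2.29

Minimising a linear cost over {iron ≥ 6.3, calcium ≥ 155, servings ≥ 0} — the optimum is at a vertex, using one or two foods.
kidney beans only: max(6.3/3.1, 155/61) = 2.541 servings → $2.29.
bell pepper only: max(6.3/0.4, 155/17) = 15.75 servings → $12.60.
kidney beans + bell pepper with both tight: 1.594 servings and 3.399 servings → $4.15.
Cheapest feasible corner: $2.29.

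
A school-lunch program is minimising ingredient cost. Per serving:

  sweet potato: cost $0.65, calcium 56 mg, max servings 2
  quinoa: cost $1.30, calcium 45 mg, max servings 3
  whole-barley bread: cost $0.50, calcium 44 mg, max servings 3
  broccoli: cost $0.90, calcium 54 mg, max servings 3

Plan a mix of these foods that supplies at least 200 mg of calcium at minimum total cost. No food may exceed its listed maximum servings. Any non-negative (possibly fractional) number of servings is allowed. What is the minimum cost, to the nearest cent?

Cost per mg of calcium: whole-barley bread $0.0114, sweet potato $0.0116, broccoli $0.0167, quinoa $0.0289.
Take 3 servings of whole-barley bread: +132.0 mg calcium for $1.50 (total $1.50, still need 68.0 mg).
Take 1.214 servings of sweet potato: +68.0 mg calcium for $0.79 (total $2.29, still need 0.0 mg).
Greedy by cheapest-per-mg is optimal for a single linear constraint, so the minimum cost is $2.29.

$2.29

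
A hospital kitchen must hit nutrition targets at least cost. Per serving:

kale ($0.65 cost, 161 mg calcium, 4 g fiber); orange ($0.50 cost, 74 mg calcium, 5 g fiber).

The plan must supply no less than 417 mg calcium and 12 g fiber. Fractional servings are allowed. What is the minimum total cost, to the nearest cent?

This is a tiny linear program; its minimum lies at a vertex of the feasible set. List the vertices and price them.
kale only: max(417/161, 12/4) = 3 servings → $1.95.
orange only: max(417/74, 12/5) = 5.635 servings → $2.82.
kale + orange with both tight: 2.352 servings and 0.5187 servings → $1.79.
Cheapest feasible corner: $1.79.

$1.79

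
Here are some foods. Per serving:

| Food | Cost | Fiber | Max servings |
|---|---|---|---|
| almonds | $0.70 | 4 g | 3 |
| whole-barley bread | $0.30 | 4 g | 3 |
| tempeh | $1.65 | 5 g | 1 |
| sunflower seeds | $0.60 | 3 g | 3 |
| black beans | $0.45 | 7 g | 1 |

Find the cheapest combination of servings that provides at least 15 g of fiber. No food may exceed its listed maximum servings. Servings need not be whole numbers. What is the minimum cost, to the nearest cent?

$1.05

Cost per g of fiber: black beans $0.0643, whole-barley bread $0.0750, almonds $0.1750, sunflower seeds $0.2000, tempeh $0.3300.
Take 1 serving of black beans: +7.0 g fiber for $0.45 (total $0.45, still need 8.0 g).
Take 2 servings of whole-barley bread: +8.0 g fiber for $0.60 (total $1.05, still need 0.0 g).
Filling from the cheapest source first is optimal under one linear minimum: $1.05.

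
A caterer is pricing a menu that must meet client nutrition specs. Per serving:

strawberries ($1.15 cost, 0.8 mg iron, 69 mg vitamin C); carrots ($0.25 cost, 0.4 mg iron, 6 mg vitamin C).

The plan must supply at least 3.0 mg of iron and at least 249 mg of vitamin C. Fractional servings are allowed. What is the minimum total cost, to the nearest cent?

$4.20

For a min-cost LP with two ≥-constraints, a basic feasible solution has at most two positive variables.
strawberries only: max(3.0/0.8, 249/69) = 3.75 servings → $4.31.
carrots only: max(3.0/0.4, 249/6) = 41.5 servings → $10.38.
strawberries + carrots with both tight: 3.579 servings and 0.3421 servings → $4.20.
So the least-cost plan costs $4.20.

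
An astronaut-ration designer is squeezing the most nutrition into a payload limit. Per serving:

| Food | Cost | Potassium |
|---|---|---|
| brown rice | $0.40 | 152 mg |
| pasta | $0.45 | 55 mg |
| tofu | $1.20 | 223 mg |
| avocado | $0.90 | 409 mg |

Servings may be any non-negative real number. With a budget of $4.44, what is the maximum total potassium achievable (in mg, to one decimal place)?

Potassium per dollar: avocado 454.4, brown rice 380, tofu 185.8, pasta 122.2.
With no serving limits, spend the whole cost allowance on avocado: $4.44 / $0.90 × 409 mg = 2017.7 mg.

2017.7 mg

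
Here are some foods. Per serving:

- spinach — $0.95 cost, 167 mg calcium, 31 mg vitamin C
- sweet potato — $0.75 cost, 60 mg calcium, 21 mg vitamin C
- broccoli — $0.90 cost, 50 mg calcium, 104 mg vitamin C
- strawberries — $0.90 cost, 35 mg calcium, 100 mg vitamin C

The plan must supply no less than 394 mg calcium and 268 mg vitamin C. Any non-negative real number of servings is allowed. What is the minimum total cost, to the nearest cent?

A basic optimal solution has at most two foods positive. Try each food alone and each pair with both targets met exactly.
spinach only: max(394/167, 268/31) = 8.645 servings → $8.21.
sweet potato only: max(394/60, 268/21) = 12.76 servings → $9.57.
broccoli only: max(394/50, 268/104) = 7.88 servings → $7.09.
strawberries only: max(394/35, 268/100) = 11.26 servings → $10.13.
spinach + sweet potato: intersection lies outside the first quadrant.
spinach + broccoli with both tight: 1.743 servings and 2.057 servings → $3.51.
spinach + strawberries with both tight: 1.923 servings and 2.084 servings → $3.70.
sweet potato + broccoli with both tight: 5.313 servings and 1.504 servings → $5.34.
sweet potato + strawberries with both tight: 5.702 servings and 1.483 servings → $5.61.
broccoli + strawberries: the both-tight solution has a negative serving — not a feasible corner.
The minimum over all feasible corners is $3.51.

$3.51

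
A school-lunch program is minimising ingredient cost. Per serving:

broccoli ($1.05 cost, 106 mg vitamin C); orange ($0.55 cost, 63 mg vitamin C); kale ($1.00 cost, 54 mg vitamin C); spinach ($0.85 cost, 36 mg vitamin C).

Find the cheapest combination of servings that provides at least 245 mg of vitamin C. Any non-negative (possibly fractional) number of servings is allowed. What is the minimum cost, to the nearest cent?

Cost per mg of vitamin C: orange $0.0087, broccoli $0.0099, kale $0.0185, spinach $0.0236.
With no serving limits, use only orange: 245 mg / 63 mg = 3.889 servings × $0.55 = $2.14.

$2.14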